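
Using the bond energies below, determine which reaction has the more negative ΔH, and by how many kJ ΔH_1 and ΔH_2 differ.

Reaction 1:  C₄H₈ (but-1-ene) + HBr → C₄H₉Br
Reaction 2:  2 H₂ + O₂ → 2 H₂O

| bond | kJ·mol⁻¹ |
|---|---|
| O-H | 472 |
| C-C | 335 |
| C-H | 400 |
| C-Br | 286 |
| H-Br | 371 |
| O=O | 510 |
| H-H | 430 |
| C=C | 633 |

Reaction 1:
  Bonds broken (reactants):
    C-C: 2 × 335 = 670
    C-H: 8 × 400 = 3200
    C=C: 1 × 633 = 633
    H-Br: 1 × 371 = 371
    Σ(broken) = 4874 kJ
  Bonds formed (products):
    C-Br: 1 × 286 = 286
    C-C: 3 × 335 = 1005
    C-H: 9 × 400 = 3600
    Σ(formed) = 4891 kJ
  ΔH_1 = 4874 − 4891 = −17 kJ
Reaction 2:
  Bonds broken (reactants):
    H-H: 2 × 430 = 860
    O=O: 1 × 510 = 510
    Σ(broken) = 1370 kJ
  Bonds formed (products):
    O-H: 4 × 472 = 1888
    Σ(formed) = 1888 kJ
  ΔH_2 = 1370 − 1888 = −518 kJ
ΔH_1 − ΔH_2 = +501 kJ, so reaction 2 has the more negative ΔH; |ΔH_1 − ΔH_2| = 501 kJ.

Reaction 2, by 501 kJ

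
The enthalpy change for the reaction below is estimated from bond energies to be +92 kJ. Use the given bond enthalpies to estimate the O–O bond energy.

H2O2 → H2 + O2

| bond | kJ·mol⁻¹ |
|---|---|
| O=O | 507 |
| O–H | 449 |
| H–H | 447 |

D(O–O) ≈ 148 kJ/mol

Let D be the O–O bond energy.
Σ(broken) = 2×449 + 1×D = 898 + D
Σ(formed) = 1×447 + 1×507 = 954
ΔH = Σ(broken) − Σ(formed) = (898 + D) − (954) = −56 + D
Setting this equal to +92 kJ gives D = 148 kJ/mol.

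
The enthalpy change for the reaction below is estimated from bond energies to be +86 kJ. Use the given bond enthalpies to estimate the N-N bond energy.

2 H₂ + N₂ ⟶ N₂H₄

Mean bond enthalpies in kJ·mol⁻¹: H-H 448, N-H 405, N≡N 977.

Let D be the N-N bond energy.
Σ(broken) = 2×448 + 1×977 = 1873
Σ(formed) = 4×405 + 1×D = 1620 + D
ΔH = Σ(broken) − Σ(formed) = (1873) − (1620 + D) = +253 − D
Setting this equal to +86 kJ gives D = 167 kJ/mol.

D(N-N) ≈ 167 kJ/mol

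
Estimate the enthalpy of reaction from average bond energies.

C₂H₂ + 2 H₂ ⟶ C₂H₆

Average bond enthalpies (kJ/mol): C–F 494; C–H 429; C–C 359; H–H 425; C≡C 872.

Bonds broken (reactants):
  C≡C: 1 × 872 = 872
  C–H: 2 × 429 = 858
  H–H: 2 × 425 = 850
  Σ(broken) = 2580 kJ
Bonds formed (products):
  C–C: 1 × 359 = 359
  C–H: 6 × 429 = 2574
  Σ(formed) = 2933 kJ
ΔH = Σ(broken) − Σ(formed) = 2580 − 2933 = −353 kJ

ΔH ≈ −353 kJ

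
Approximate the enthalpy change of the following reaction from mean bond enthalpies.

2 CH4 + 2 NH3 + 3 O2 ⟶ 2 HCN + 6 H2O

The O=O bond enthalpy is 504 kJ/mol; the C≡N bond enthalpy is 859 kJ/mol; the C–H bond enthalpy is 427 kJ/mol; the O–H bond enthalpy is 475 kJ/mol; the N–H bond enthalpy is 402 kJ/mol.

ΔH ≈ −932 kJ

Bonds broken (reactants):
  C–H: 8 × 427 = 3416
  N–H: 6 × 402 = 2412
  O=O: 3 × 504 = 1512
  Σ(broken) = 7340 kJ
Bonds formed (products):
  C≡N: 2 × 859 = 1718
  C–H: 2 × 427 = 854
  O–H: 12 × 475 = 5700
  Σ(formed) = 8272 kJ
ΔH = Σ(broken) − Σ(formed) = 7340 − 8272 = −932 kJ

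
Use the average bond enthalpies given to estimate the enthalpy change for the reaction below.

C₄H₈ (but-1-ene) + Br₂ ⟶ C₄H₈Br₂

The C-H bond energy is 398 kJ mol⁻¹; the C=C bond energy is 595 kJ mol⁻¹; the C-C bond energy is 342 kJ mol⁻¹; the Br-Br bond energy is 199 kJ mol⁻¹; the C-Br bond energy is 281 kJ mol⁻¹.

ΔH ≈ −110 kJ

Bonds broken (reactants):
  Br-Br: 1 × 199 = 199
  C-C: 2 × 342 = 684
  C-H: 8 × 398 = 3184
  C=C: 1 × 595 = 595
  Σ(broken) = 4662 kJ
Bonds formed (products):
  C-Br: 2 × 281 = 562
  C-C: 3 × 342 = 1026
  C-H: 8 × 398 = 3184
  Σ(formed) = 4772 kJ
ΔH = Σ(broken) − Σ(formed) = 4662 − 4772 = −110 kJ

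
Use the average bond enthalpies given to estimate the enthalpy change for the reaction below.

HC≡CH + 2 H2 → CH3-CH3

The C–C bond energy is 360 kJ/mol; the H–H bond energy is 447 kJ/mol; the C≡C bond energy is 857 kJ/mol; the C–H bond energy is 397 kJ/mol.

ΔH ≈ −197 kJ

Bonds broken (reactants):
  C≡C: 1 × 857 = 857
  C–H: 2 × 397 = 794
  H–H: 2 × 447 = 894
  Σ(broken) = 2545 kJ
Bonds formed (products):
  C–C: 1 × 360 = 360
  C–H: 6 × 397 = 2382
  Σ(formed) = 2742 kJ
ΔH = Σ(broken) − Σ(formed) = 2545 − 2742 = −197 kJ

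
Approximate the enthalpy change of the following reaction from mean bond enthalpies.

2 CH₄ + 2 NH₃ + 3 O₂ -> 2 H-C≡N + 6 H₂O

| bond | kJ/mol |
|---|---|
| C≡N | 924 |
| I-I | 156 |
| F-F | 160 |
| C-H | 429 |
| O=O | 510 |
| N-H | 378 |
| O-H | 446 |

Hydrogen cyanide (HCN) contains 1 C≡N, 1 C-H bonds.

Bonds broken (reactants):
  C-H: 8 × 429 = 3432
  N-H: 6 × 378 = 2268
  O=O: 3 × 510 = 1530
  Σ(broken) = 7230 kJ
Bonds formed (products):
  C≡N: 2 × 924 = 1848
  C-H: 2 × 429 = 858
  O-H: 12 × 446 = 5352
  Σ(formed) = 8058 kJ
ΔH = Σ(broken) − Σ(formed) = 7230 − 8058 = −828 kJ

ΔH ≈ −828 kJ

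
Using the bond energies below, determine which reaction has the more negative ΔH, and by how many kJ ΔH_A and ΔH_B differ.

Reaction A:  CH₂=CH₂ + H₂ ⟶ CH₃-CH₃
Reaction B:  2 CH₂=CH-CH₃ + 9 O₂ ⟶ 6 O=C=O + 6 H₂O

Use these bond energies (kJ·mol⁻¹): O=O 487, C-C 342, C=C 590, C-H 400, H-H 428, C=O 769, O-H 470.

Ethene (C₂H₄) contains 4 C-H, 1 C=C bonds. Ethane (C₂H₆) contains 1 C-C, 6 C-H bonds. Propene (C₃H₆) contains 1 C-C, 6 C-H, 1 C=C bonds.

Reaction B, by 3697 kJ

Reaction A:
  Bonds broken (reactants):
    C-H: 4 × 400 = 1600
    C=C: 1 × 590 = 590
    H-H: 1 × 428 = 428
    Σ(broken) = 2618 kJ
  Bonds formed (products):
    C-C: 1 × 342 = 342
    C-H: 6 × 400 = 2400
    Σ(formed) = 2742 kJ
  ΔH_A = 2618 − 2742 = −124 kJ
Reaction B:
  Bonds broken (reactants):
    C-C: 2 × 342 = 684
    C-H: 12 × 400 = 4800
    C=C: 2 × 590 = 1180
    O=O: 9 × 487 = 4383
    Σ(broken) = 11047 kJ
  Bonds formed (products):
    C=O: 12 × 769 = 9228
    O-H: 12 × 470 = 5640
    Σ(formed) = 14868 kJ
  ΔH_B = 11047 − 14868 = −3821 kJ
ΔH_A − ΔH_B = +3697 kJ, so reaction B has the more negative ΔH; |ΔH_A − ΔH_B| = 3697 kJ.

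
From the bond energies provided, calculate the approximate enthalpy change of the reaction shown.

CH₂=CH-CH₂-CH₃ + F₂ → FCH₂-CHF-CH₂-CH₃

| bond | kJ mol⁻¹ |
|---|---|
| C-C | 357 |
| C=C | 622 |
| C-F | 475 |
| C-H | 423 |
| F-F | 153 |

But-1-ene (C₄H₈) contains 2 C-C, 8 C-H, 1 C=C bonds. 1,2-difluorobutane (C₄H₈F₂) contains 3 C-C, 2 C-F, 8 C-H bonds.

Bonds broken (reactants):
  C-C: 2 × 357 = 714
  C-H: 8 × 423 = 3384
  C=C: 1 × 622 = 622
  F-F: 1 × 153 = 153
  Σ(broken) = 4873 kJ
Bonds formed (products):
  C-C: 3 × 357 = 1071
  C-F: 2 × 475 = 950
  C-H: 8 × 423 = 3384
  Σ(formed) = 5405 kJ
ΔH = Σ(broken) − Σ(formed) = 4873 − 5405 = −532 kJ

ΔH ≈ −532 kJ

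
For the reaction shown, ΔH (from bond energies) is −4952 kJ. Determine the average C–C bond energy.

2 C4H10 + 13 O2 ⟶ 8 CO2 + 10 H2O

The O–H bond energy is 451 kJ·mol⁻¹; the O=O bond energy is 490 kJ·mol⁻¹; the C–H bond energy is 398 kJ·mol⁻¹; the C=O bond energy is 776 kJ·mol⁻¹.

D(C–C) ≈ 359 kJ/mol

Let D be the C–C bond energy.
Σ(broken) = 6×D + 20×398 + 13×490 = 14330 + 6D
Σ(formed) = 16×776 + 20×451 = 21436
ΔH = Σ(broken) − Σ(formed) = (14330 + 6D) − (21436) = −7106 + 6D
Setting this equal to −4952 kJ gives 6D = 2154, so D = 359 kJ/mol.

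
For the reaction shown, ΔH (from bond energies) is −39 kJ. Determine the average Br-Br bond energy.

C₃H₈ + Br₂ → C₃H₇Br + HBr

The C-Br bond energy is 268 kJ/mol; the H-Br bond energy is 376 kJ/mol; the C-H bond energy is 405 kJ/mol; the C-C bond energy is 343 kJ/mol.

Let D be the Br-Br bond energy.
Σ(broken) = 1×D + 2×343 + 8×405 = 3926 + D
Σ(formed) = 1×268 + 2×343 + 7×405 + 1×376 = 4165
ΔH = Σ(broken) − Σ(formed) = (3926 + D) − (4165) = −239 + D
Setting this equal to −39 kJ gives D = 200 kJ/mol.

D(Br-Br) ≈ 200 kJ/mol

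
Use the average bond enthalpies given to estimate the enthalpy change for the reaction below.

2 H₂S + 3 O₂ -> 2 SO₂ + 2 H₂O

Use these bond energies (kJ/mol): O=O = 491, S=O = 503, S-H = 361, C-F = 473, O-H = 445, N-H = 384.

ΔH ≈ −875 kJ

Bonds broken (reactants):
  O=O: 3 × 491 = 1473
  S-H: 4 × 361 = 1444
  Σ(broken) = 2917 kJ
Bonds formed (products):
  O-H: 4 × 445 = 1780
  S=O: 4 × 503 = 2012
  Σ(formed) = 3792 kJ
ΔH = Σ(broken) − Σ(formed) = 2917 − 3792 = −875 kJ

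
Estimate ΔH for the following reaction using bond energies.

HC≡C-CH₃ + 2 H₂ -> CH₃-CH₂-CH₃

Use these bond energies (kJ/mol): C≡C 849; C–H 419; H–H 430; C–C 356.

Bonds broken (reactants):
  C≡C: 1 × 849 = 849
  C–C: 1 × 356 = 356
  C–H: 4 × 419 = 1676
  H–H: 2 × 430 = 860
  Σ(broken) = 3741 kJ
Bonds formed (products):
  C–C: 2 × 356 = 712
  C–H: 8 × 419 = 3352
  Σ(formed) = 4064 kJ
ΔH = Σ(broken) − Σ(formed) = 3741 − 4064 = −323 kJ

ΔH ≈ −323 kJ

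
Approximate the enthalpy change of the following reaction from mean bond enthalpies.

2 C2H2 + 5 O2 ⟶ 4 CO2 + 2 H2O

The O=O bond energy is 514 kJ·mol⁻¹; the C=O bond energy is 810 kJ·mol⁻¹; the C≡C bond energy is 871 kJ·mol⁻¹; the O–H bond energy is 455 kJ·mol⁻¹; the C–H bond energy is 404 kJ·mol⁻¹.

ΔH ≈ −2372 kJ

Bonds broken (reactants):
  C≡C: 2 × 871 = 1742
  C–H: 4 × 404 = 1616
  O=O: 5 × 514 = 2570
  Σ(broken) = 5928 kJ
Bonds formed (products):
  C=O: 8 × 810 = 6480
  O–H: 4 × 455 = 1820
  Σ(formed) = 8300 kJ
ΔH = Σ(broken) − Σ(formed) = 5928 − 8300 = −2372 kJ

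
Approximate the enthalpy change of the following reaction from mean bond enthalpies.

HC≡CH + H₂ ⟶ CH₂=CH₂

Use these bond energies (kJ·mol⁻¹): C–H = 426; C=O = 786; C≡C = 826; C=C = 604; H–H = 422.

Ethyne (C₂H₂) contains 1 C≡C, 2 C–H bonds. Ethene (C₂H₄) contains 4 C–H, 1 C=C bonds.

Bonds broken (reactants):
  C≡C: 1 × 826 = 826
  C–H: 2 × 426 = 852
  H–H: 1 × 422 = 422
  Σ(broken) = 2100 kJ
Bonds formed (products):
  C–H: 4 × 426 = 1704
  C=C: 1 × 604 = 604
  Σ(formed) = 2308 kJ
ΔH = Σ(broken) − Σ(formed) = 2100 − 2308 = −208 kJ

ΔH ≈ −208 kJ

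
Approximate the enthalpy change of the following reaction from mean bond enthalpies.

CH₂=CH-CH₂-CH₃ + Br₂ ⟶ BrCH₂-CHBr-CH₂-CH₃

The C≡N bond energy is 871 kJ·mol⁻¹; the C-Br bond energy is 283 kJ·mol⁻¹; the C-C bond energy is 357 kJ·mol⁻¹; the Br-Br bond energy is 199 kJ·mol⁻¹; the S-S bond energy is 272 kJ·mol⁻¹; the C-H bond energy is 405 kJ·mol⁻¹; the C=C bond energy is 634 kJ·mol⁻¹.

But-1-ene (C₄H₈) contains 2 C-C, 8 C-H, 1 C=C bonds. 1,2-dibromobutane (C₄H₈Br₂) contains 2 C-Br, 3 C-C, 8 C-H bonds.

ΔH ≈ −90 kJ

Bonds broken (reactants):
  Br-Br: 1 × 199 = 199
  C-C: 2 × 357 = 714
  C-H: 8 × 405 = 3240
  C=C: 1 × 634 = 634
  Σ(broken) = 4787 kJ
Bonds formed (products):
  C-Br: 2 × 283 = 566
  C-C: 3 × 357 = 1071
  C-H: 8 × 405 = 3240
  Σ(formed) = 4877 kJ
ΔH = Σ(broken) − Σ(formed) = 4787 − 4877 = −90 kJ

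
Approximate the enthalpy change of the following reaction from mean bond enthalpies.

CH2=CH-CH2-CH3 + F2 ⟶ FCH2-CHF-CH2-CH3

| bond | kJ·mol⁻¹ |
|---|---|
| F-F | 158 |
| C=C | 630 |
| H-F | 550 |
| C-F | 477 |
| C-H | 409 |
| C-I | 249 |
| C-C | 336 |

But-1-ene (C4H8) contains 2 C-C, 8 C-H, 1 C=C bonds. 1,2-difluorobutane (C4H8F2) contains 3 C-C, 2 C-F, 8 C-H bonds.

Bonds broken (reactants):
  C-C: 2 × 336 = 672
  C-H: 8 × 409 = 3272
  C=C: 1 × 630 = 630
  F-F: 1 × 158 = 158
  Σ(broken) = 4732 kJ
Bonds formed (products):
  C-C: 3 × 336 = 1008
  C-F: 2 × 477 = 954
  C-H: 8 × 409 = 3272
  Σ(formed) = 5234 kJ
ΔH = Σ(broken) − Σ(formed) = 4732 − 5234 = −502 kJ

ΔH ≈ −502 kJ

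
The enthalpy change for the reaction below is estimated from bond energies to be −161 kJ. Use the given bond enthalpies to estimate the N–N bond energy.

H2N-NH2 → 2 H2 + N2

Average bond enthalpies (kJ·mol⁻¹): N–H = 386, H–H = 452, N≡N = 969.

Let D be the N–N bond energy.
Σ(broken) = 4×386 + 1×D = 1544 + D
Σ(formed) = 2×452 + 1×969 = 1873
ΔH = Σ(broken) − Σ(formed) = (1544 + D) − (1873) = −329 + D
Setting this equal to −161 kJ gives D = 168 kJ/mol.

D(N–N) ≈ 168 kJ/mol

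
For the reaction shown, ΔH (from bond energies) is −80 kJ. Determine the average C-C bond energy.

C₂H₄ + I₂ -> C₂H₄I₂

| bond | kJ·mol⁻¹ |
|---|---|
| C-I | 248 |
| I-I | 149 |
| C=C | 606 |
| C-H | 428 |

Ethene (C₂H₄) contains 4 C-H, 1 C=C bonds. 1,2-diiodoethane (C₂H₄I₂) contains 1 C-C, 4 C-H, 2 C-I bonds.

D(C-C) ≈ 339 kJ/mol

Let D be the C-C bond energy.
Σ(broken) = 4×428 + 1×606 + 1×149 = 2467
Σ(formed) = 1×D + 4×428 + 2×248 = 2208 + D
ΔH = Σ(broken) − Σ(formed) = (2467) − (2208 + D) = +259 − D
Setting this equal to −80 kJ gives D = 339 kJ/mol.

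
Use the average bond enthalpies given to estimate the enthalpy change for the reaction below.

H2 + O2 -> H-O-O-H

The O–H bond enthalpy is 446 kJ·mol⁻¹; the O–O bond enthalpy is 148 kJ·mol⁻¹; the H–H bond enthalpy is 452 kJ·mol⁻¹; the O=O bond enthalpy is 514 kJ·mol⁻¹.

Bonds broken (reactants):
  H–H: 1 × 452 = 452
  O=O: 1 × 514 = 514
  Σ(broken) = 966 kJ
Bonds formed (products):
  O–H: 2 × 446 = 892
  O–O: 1 × 148 = 148
  Σ(formed) = 1040 kJ
ΔH = Σ(broken) − Σ(formed) = 966 − 1040 = −74 kJ

ΔH ≈ −74 kJ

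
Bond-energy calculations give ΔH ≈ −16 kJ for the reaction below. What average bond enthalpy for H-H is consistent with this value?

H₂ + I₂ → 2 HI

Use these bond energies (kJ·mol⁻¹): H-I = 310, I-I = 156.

D(H-H) ≈ 448 kJ/mol

Let D be the H-H bond energy.
Σ(broken) = 1×D + 1×156 = 156 + D
Σ(formed) = 2×310 = 620
ΔH = Σ(broken) − Σ(formed) = (156 + D) − (620) = −464 + D
Setting this equal to −16 kJ gives D = 448 kJ/mol.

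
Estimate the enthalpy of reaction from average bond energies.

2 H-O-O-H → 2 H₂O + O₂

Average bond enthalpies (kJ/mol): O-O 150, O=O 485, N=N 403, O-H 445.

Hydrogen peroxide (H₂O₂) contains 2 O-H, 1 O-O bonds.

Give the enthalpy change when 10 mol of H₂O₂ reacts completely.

ΔH = −925 kJ

Bonds broken (reactants):
  O-H: 4 × 445 = 1780
  O-O: 2 × 150 = 300
  Σ(broken) = 2080 kJ
Bonds formed (products):
  O-H: 4 × 445 = 1780
  O=O: 1 × 485 = 485
  Σ(formed) = 2265 kJ
ΔH = Σ(broken) − Σ(formed) = 2080 − 2265 = −185 kJ
For 5× the reaction as written: 5 × (−185) = −925 kJ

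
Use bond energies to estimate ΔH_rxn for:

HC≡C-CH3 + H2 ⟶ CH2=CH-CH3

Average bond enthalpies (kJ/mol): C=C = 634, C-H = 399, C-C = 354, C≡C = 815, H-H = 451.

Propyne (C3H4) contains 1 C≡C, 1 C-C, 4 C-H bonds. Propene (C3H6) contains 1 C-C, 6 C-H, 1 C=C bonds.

Bonds broken (reactants):
  C≡C: 1 × 815 = 815
  C-C: 1 × 354 = 354
  C-H: 4 × 399 = 1596
  H-H: 1 × 451 = 451
  Σ(broken) = 3216 kJ
Bonds formed (products):
  C-C: 1 × 354 = 354
  C-H: 6 × 399 = 2394
  C=C: 1 × 634 = 634
  Σ(formed) = 3382 kJ
ΔH = Σ(broken) − Σ(formed) = 3216 − 3382 = −166 kJ

ΔH ≈ −166 kJ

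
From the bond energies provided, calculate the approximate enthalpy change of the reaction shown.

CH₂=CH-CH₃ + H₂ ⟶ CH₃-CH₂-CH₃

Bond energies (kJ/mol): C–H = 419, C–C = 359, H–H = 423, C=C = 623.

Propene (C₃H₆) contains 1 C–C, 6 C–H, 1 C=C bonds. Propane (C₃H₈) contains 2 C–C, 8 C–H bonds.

Bonds broken (reactants):
  C–C: 1 × 359 = 359
  C–H: 6 × 419 = 2514
  C=C: 1 × 623 = 623
  H–H: 1 × 423 = 423
  Σ(broken) = 3919 kJ
Bonds formed (products):
  C–C: 2 × 359 = 718
  C–H: 8 × 419 = 3352
  Σ(formed) = 4070 kJ
ΔH = Σ(broken) − Σ(formed) = 3919 − 4070 = −151 kJ

ΔH ≈ −151 kJ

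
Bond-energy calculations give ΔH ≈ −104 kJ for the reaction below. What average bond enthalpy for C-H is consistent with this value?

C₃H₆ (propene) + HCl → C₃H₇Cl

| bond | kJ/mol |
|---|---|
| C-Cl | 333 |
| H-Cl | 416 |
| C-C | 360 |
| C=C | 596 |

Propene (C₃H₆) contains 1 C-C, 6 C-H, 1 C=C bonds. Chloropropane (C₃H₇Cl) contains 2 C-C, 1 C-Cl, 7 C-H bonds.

D(C-H) ≈ 423 kJ/mol

Let D be the C-H bond energy.
Σ(broken) = 1×360 + 6×D + 1×596 + 1×416 = 1372 + 6D
Σ(formed) = 2×360 + 1×333 + 7×D = 1053 + 7D
ΔH = Σ(broken) − Σ(formed) = (1372 + 6D) − (1053 + 7D) = +319 − D
Setting this equal to −104 kJ gives D = 423 kJ/mol.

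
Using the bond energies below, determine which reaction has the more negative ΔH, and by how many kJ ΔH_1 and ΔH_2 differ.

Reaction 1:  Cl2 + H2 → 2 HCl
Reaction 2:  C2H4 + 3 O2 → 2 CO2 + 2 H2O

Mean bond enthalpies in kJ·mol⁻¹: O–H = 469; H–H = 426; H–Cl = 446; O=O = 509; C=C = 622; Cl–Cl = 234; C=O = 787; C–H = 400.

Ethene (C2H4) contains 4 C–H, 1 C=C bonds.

Reaction 1:
  Bonds broken (reactants):
    Cl–Cl: 1 × 234 = 234
    H–H: 1 × 426 = 426
    Σ(broken) = 660 kJ
  Bonds formed (products):
    H–Cl: 2 × 446 = 892
    Σ(formed) = 892 kJ
  ΔH_1 = 660 − 892 = −232 kJ
Reaction 2:
  Bonds broken (reactants):
    C–H: 4 × 400 = 1600
    C=C: 1 × 622 = 622
    O=O: 3 × 509 = 1527
    Σ(broken) = 3749 kJ
  Bonds formed (products):
    C=O: 4 × 787 = 3148
    O–H: 4 × 469 = 1876
    Σ(formed) = 5024 kJ
  ΔH_2 = 3749 − 5024 = −1275 kJ
ΔH_1 − ΔH_2 = +1043 kJ, so reaction 2 has the more negative ΔH; |ΔH_1 − ΔH_2| = 1043 kJ.

Reaction 2, by 1043 kJ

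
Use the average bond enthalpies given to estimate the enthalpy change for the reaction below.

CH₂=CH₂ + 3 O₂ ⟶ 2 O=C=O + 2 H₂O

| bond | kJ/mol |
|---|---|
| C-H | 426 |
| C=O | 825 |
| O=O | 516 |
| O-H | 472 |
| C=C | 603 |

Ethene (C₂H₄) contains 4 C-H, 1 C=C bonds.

ΔH ≈ −1333 kJ

Bonds broken (reactants):
  C-H: 4 × 426 = 1704
  C=C: 1 × 603 = 603
  O=O: 3 × 516 = 1548
  Σ(broken) = 3855 kJ
Bonds formed (products):
  C=O: 4 × 825 = 3300
  O-H: 4 × 472 = 1888
  Σ(formed) = 5188 kJ
ΔH = Σ(broken) − Σ(formed) = 3855 − 5188 = −1333 kJ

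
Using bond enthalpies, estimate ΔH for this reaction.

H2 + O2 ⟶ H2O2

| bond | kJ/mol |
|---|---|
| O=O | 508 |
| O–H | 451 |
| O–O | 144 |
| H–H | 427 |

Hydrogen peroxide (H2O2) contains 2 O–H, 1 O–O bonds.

ΔH ≈ −111 kJ

Bonds broken (reactants):
  H–H: 1 × 427 = 427
  O=O: 1 × 508 = 508
  Σ(broken) = 935 kJ
Bonds formed (products):
  O–H: 2 × 451 = 902
  O–O: 1 × 144 = 144
  Σ(formed) = 1046 kJ
ΔH = Σ(broken) − Σ(formed) = 935 − 1046 = −111 kJ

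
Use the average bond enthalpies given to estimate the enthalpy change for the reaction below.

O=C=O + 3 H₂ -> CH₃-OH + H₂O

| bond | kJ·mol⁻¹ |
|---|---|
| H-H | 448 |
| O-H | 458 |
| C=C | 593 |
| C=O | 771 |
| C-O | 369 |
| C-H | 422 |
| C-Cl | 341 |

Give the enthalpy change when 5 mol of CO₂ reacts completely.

ΔH = −615 kJ

Bonds broken (reactants):
  C=O: 2 × 771 = 1542
  H-H: 3 × 448 = 1344
  Σ(broken) = 2886 kJ
Bonds formed (products):
  C-H: 3 × 422 = 1266
  C-O: 1 × 369 = 369
  O-H: 3 × 458 = 1374
  Σ(formed) = 3009 kJ
ΔH = Σ(broken) − Σ(formed) = 2886 − 3009 = −123 kJ
For 5× the reaction as written: 5 × (−123) = −615 kJ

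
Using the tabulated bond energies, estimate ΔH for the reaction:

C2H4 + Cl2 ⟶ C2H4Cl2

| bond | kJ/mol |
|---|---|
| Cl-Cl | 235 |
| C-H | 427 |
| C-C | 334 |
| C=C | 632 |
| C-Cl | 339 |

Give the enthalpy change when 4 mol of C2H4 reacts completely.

ΔH = −580 kJ

Bonds broken (reactants):
  C-H: 4 × 427 = 1708
  C=C: 1 × 632 = 632
  Cl-Cl: 1 × 235 = 235
  Σ(broken) = 2575 kJ
Bonds formed (products):
  C-C: 1 × 334 = 334
  C-Cl: 2 × 339 = 678
  C-H: 4 × 427 = 1708
  Σ(formed) = 2720 kJ
ΔH = Σ(broken) − Σ(formed) = 2575 − 2720 = −145 kJ
For 4× the reaction as written: 4 × (−145) = −580 kJ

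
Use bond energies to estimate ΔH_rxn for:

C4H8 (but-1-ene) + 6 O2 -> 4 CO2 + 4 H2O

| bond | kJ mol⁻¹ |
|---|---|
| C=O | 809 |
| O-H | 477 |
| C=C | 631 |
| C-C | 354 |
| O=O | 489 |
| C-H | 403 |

ΔH ≈ −2791 kJ

Bonds broken (reactants):
  C-C: 2 × 354 = 708
  C-H: 8 × 403 = 3224
  C=C: 1 × 631 = 631
  O=O: 6 × 489 = 2934
  Σ(broken) = 7497 kJ
Bonds formed (products):
  C=O: 8 × 809 = 6472
  O-H: 8 × 477 = 3816
  Σ(formed) = 10288 kJ
ΔH = Σ(broken) − Σ(formed) = 7497 − 10288 = −2791 kJ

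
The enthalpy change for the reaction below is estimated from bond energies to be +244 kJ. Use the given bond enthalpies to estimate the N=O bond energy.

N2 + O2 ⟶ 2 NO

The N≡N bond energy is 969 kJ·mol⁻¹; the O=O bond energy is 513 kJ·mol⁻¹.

Let D be the N=O bond energy.
Σ(broken) = 1×969 + 1×513 = 1482
Σ(formed) = 2×D = 2D
ΔH = Σ(broken) − Σ(formed) = (1482) − (2D) = +1482 − 2D
Setting this equal to +244 kJ gives 2D = 1238, so D = 619 kJ/mol.

D(N=O) ≈ 619 kJ/mol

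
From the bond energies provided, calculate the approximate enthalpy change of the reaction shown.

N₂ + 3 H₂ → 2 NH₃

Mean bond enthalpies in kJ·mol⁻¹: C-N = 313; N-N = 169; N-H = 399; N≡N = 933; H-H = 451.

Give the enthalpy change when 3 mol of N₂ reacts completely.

Bonds broken (reactants):
  H-H: 3 × 451 = 1353
  N≡N: 1 × 933 = 933
  Σ(broken) = 2286 kJ
Bonds formed (products):
  N-H: 6 × 399 = 2394
  Σ(formed) = 2394 kJ
ΔH = Σ(broken) − Σ(formed) = 2286 − 2394 = −108 kJ
For 3× the reaction as written: 3 × (−108) = −324 kJ

ΔH = −324 kJ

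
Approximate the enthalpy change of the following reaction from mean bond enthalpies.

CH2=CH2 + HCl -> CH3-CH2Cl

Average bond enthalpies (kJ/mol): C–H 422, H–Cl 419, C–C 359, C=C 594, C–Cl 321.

Bonds broken (reactants):
  C–H: 4 × 422 = 1688
  C=C: 1 × 594 = 594
  H–Cl: 1 × 419 = 419
  Σ(broken) = 2701 kJ
Bonds formed (products):
  C–C: 1 × 359 = 359
  C–Cl: 1 × 321 = 321
  C–H: 5 × 422 = 2110
  Σ(formed) = 2790 kJ
ΔH = Σ(broken) − Σ(formed) = 2701 − 2790 = −89 kJ

ΔH ≈ −89 kJ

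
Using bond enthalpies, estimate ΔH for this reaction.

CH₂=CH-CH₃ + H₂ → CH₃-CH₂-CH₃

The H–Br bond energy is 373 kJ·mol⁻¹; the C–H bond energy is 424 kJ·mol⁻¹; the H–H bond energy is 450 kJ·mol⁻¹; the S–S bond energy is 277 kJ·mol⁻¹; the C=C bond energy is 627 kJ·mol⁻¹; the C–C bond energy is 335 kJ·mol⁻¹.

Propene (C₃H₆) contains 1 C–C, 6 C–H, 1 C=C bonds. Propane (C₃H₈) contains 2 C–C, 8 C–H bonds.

Bonds broken (reactants):
  C–C: 1 × 335 = 335
  C–H: 6 × 424 = 2544
  C=C: 1 × 627 = 627
  H–H: 1 × 450 = 450
  Σ(broken) = 3956 kJ
Bonds formed (products):
  C–C: 2 × 335 = 670
  C–H: 8 × 424 = 3392
  Σ(formed) = 4062 kJ
ΔH = Σ(broken) − Σ(formed) = 3956 − 4062 = −106 kJ

ΔH ≈ −106 kJ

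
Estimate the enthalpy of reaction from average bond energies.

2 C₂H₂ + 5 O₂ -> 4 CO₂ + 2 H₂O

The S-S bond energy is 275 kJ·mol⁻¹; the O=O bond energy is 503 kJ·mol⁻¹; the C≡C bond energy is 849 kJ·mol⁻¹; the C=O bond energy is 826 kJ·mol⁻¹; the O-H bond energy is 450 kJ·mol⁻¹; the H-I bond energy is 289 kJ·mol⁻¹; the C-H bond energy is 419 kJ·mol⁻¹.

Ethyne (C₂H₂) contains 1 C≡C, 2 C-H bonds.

ΔH ≈ −2519 kJ

Bonds broken (reactants):
  C≡C: 2 × 849 = 1698
  C-H: 4 × 419 = 1676
  O=O: 5 × 503 = 2515
  Σ(broken) = 5889 kJ
Bonds formed (products):
  C=O: 8 × 826 = 6608
  O-H: 4 × 450 = 1800
  Σ(formed) = 8408 kJ
ΔH = Σ(broken) − Σ(formed) = 5889 − 8408 = −2519 kJ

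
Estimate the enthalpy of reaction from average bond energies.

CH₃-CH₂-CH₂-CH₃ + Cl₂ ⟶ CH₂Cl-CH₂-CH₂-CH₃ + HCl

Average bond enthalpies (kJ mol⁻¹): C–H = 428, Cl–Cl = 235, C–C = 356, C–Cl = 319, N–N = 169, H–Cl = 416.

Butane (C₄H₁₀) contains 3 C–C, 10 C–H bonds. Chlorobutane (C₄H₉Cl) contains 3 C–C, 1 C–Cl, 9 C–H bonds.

Bonds broken (reactants):
  C–C: 3 × 356 = 1068
  C–H: 10 × 428 = 4280
  Cl–Cl: 1 × 235 = 235
  Σ(broken) = 5583 kJ
Bonds formed (products):
  C–C: 3 × 356 = 1068
  C–Cl: 1 × 319 = 319
  C–H: 9 × 428 = 3852
  H–Cl: 1 × 416 = 416
  Σ(formed) = 5655 kJ
ΔH = Σ(broken) − Σ(formed) = 5583 − 5655 = −72 kJ

ΔH ≈ −72 kJ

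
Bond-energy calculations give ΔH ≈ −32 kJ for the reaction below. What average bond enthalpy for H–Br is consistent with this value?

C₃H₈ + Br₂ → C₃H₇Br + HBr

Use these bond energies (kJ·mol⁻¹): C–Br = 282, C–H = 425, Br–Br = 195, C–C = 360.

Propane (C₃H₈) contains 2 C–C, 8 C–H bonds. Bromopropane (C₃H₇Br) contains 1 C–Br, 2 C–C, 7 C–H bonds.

D(H–Br) ≈ 370 kJ/mol

Let D be the H–Br bond energy.
Σ(broken) = 1×195 + 2×360 + 8×425 = 4315
Σ(formed) = 1×282 + 2×360 + 7×425 + 1×D = 3977 + D
ΔH = Σ(broken) − Σ(formed) = (4315) − (3977 + D) = +338 − D
Setting this equal to −32 kJ gives D = 370 kJ/mol.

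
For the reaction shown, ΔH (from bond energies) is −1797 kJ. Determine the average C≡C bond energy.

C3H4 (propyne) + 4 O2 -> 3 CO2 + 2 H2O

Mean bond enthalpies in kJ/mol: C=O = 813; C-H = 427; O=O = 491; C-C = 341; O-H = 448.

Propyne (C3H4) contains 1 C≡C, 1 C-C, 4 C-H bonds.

Let D be the C≡C bond energy.
Σ(broken) = 1×D + 1×341 + 4×427 + 4×491 = 4013 + D
Σ(formed) = 6×813 + 4×448 = 6670
ΔH = Σ(broken) − Σ(formed) = (4013 + D) − (6670) = −2657 + D
Setting this equal to −1797 kJ gives D = 860 kJ/mol.

D(C≡C) ≈ 860 kJ/mol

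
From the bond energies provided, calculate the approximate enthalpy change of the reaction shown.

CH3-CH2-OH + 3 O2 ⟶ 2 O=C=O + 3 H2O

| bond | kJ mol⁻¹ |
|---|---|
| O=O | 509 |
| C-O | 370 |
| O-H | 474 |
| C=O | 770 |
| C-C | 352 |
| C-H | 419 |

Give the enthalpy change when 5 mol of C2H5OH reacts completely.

Bonds broken (reactants):
  C-C: 1 × 352 = 352
  C-H: 5 × 419 = 2095
  C-O: 1 × 370 = 370
  O-H: 1 × 474 = 474
  O=O: 3 × 509 = 1527
  Σ(broken) = 4818 kJ
Bonds formed (products):
  C=O: 4 × 770 = 3080
  O-H: 6 × 474 = 2844
  Σ(formed) = 5924 kJ
ΔH = Σ(broken) − Σ(formed) = 4818 − 5924 = −1106 kJ
For 5× the reaction as written: 5 × (−1106) = −5530 kJ

ΔH = −5530 kJ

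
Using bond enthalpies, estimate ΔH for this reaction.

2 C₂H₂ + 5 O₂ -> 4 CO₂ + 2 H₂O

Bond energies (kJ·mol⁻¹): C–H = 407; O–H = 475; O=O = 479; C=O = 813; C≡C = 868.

Bonds broken (reactants):
  C≡C: 2 × 868 = 1736
  C–H: 4 × 407 = 1628
  O=O: 5 × 479 = 2395
  Σ(broken) = 5759 kJ
Bonds formed (products):
  C=O: 8 × 813 = 6504
  O–H: 4 × 475 = 1900
  Σ(formed) = 8404 kJ
ΔH = Σ(broken) − Σ(formed) = 5759 − 8404 = −2645 kJ

ΔH ≈ −2645 kJ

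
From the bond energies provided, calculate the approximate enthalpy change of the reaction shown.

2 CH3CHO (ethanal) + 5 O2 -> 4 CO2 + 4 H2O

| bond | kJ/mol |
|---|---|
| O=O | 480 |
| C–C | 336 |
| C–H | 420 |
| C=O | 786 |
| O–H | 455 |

ΔH ≈ −1924 kJ

Bonds broken (reactants):
  C–C: 2 × 336 = 672
  C–H: 8 × 420 = 3360
  C=O: 2 × 786 = 1572
  O=O: 5 × 480 = 2400
  Σ(broken) = 8004 kJ
Bonds formed (products):
  C=O: 8 × 786 = 6288
  O–H: 8 × 455 = 3640
  Σ(formed) = 9928 kJ
ΔH = Σ(broken) − Σ(formed) = 8004 − 9928 = −1924 kJ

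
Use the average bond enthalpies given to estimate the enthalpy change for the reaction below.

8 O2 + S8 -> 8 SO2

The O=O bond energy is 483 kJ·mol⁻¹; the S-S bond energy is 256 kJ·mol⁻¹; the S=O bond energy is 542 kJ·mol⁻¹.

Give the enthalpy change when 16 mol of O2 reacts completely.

ΔH = −5520 kJ

Bonds broken (reactants):
  O=O: 8 × 483 = 3864
  S-S: 8 × 256 = 2048
  Σ(broken) = 5912 kJ
Bonds formed (products):
  S=O: 16 × 542 = 8672
  Σ(formed) = 8672 kJ
ΔH = Σ(broken) − Σ(formed) = 5912 − 8672 = −2760 kJ
For 2× the reaction as written: 2 × (−2760) = −5520 kJ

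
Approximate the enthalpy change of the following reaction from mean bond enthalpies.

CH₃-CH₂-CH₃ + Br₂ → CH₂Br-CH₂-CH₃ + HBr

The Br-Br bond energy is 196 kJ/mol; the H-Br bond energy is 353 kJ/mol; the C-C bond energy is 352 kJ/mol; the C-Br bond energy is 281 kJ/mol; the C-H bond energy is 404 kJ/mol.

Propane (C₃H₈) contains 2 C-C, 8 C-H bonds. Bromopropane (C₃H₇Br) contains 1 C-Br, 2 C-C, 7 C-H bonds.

ΔH ≈ −34 kJ

Bonds broken (reactants):
  Br-Br: 1 × 196 = 196
  C-C: 2 × 352 = 704
  C-H: 8 × 404 = 3232
  Σ(broken) = 4132 kJ
Bonds formed (products):
  C-Br: 1 × 281 = 281
  C-C: 2 × 352 = 704
  C-H: 7 × 404 = 2828
  H-Br: 1 × 353 = 353
  Σ(formed) = 4166 kJ
ΔH = Σ(broken) − Σ(formed) = 4132 − 4166 = −34 kJ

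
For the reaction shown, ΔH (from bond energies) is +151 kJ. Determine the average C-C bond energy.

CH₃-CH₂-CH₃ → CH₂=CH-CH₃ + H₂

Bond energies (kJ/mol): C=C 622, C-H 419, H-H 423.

D(C-C) ≈ 358 kJ/mol

Let D be the C-C bond energy.
Σ(broken) = 2×D + 8×419 = 3352 + 2D
Σ(formed) = 1×D + 6×419 + 1×622 + 1×423 = 3559 + D
ΔH = Σ(broken) − Σ(formed) = (3352 + 2D) − (3559 + D) = −207 + D
Setting this equal to +151 kJ gives D = 358 kJ/mol.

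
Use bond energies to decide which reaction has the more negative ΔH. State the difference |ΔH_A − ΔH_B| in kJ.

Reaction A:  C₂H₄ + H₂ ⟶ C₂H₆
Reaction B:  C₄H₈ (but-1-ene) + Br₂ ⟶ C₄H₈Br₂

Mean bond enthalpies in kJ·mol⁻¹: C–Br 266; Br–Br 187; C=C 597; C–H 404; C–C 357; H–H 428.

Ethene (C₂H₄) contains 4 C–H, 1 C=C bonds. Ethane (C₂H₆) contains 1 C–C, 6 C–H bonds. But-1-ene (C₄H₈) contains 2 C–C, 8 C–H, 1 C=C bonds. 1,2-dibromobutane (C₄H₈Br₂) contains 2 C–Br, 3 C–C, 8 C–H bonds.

Reaction A:
  Bonds broken (reactants):
    C–H: 4 × 404 = 1616
    C=C: 1 × 597 = 597
    H–H: 1 × 428 = 428
    Σ(broken) = 2641 kJ
  Bonds formed (products):
    C–C: 1 × 357 = 357
    C–H: 6 × 404 = 2424
    Σ(formed) = 2781 kJ
  ΔH_A = 2641 − 2781 = −140 kJ
Reaction B:
  Bonds broken (reactants):
    Br–Br: 1 × 187 = 187
    C–C: 2 × 357 = 714
    C–H: 8 × 404 = 3232
    C=C: 1 × 597 = 597
    Σ(broken) = 4730 kJ
  Bonds formed (products):
    C–Br: 2 × 266 = 532
    C–C: 3 × 357 = 1071
    C–H: 8 × 404 = 3232
    Σ(formed) = 4835 kJ
  ΔH_B = 4730 − 4835 = −105 kJ
ΔH_A − ΔH_B = −35 kJ, so reaction A has the more negative ΔH; |ΔH_A − ΔH_B| = 35 kJ.

Reaction A, by 35 kJ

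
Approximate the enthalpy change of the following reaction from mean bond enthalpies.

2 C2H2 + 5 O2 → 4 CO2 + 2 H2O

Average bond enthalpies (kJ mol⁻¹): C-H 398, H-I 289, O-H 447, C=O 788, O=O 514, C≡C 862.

ΔH ≈ −2206 kJ

Bonds broken (reactants):
  C≡C: 2 × 862 = 1724
  C-H: 4 × 398 = 1592
  O=O: 5 × 514 = 2570
  Σ(broken) = 5886 kJ
Bonds formed (products):
  C=O: 8 × 788 = 6304
  O-H: 4 × 447 = 1788
  Σ(formed) = 8092 kJ
ΔH = Σ(broken) − Σ(formed) = 5886 − 8092 = −2206 kJ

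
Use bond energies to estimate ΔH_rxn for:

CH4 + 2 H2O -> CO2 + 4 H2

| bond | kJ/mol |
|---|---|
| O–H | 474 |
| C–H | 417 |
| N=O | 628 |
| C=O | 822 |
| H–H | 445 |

Bonds broken (reactants):
  C–H: 4 × 417 = 1668
  O–H: 4 × 474 = 1896
  Σ(broken) = 3564 kJ
Bonds formed (products):
  C=O: 2 × 822 = 1644
  H–H: 4 × 445 = 1780
  Σ(formed) = 3424 kJ
ΔH = Σ(broken) − Σ(formed) = 3564 − 3424 = +140 kJ

ΔH ≈ +140 kJ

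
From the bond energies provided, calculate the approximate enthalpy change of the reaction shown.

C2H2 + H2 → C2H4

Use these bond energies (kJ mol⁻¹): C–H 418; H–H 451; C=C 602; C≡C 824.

ΔH ≈ −163 kJ

Bonds broken (reactants):
  C≡C: 1 × 824 = 824
  C–H: 2 × 418 = 836
  H–H: 1 × 451 = 451
  Σ(broken) = 2111 kJ
Bonds formed (products):
  C–H: 4 × 418 = 1672
  C=C: 1 × 602 = 602
  Σ(formed) = 2274 kJ
ΔH = Σ(broken) − Σ(formed) = 2111 − 2274 = −163 kJ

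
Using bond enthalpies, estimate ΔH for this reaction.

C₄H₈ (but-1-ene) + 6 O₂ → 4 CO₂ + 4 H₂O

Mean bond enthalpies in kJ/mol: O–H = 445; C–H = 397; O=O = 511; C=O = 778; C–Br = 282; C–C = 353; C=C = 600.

ΔH ≈ −2236 kJ

Bonds broken (reactants):
  C–C: 2 × 353 = 706
  C–H: 8 × 397 = 3176
  C=C: 1 × 600 = 600
  O=O: 6 × 511 = 3066
  Σ(broken) = 7548 kJ
Bonds formed (products):
  C=O: 8 × 778 = 6224
  O–H: 8 × 445 = 3560
  Σ(formed) = 9784 kJ
ΔH = Σ(broken) − Σ(formed) = 7548 − 9784 = −2236 kJ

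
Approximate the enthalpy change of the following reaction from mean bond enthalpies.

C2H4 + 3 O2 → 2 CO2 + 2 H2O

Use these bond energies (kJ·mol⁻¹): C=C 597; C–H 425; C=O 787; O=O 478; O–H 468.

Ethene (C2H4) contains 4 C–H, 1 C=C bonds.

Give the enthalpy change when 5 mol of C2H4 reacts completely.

ΔH = −6445 kJ

Bonds broken (reactants):
  C–H: 4 × 425 = 1700
  C=C: 1 × 597 = 597
  O=O: 3 × 478 = 1434
  Σ(broken) = 3731 kJ
Bonds formed (products):
  C=O: 4 × 787 = 3148
  O–H: 4 × 468 = 1872
  Σ(formed) = 5020 kJ
ΔH = Σ(broken) − Σ(formed) = 3731 − 5020 = −1289 kJ
For 5× the reaction as written: 5 × (−1289) = −6445 kJ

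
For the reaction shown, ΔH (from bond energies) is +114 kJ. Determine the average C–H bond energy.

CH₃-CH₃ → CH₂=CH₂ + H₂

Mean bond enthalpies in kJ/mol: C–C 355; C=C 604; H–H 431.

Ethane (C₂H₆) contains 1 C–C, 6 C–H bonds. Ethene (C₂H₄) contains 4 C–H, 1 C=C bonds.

Let D be the C–H bond energy.
Σ(broken) = 1×355 + 6×D = 355 + 6D
Σ(formed) = 4×D + 1×604 + 1×431 = 1035 + 4D
ΔH = Σ(broken) − Σ(formed) = (355 + 6D) − (1035 + 4D) = −680 + 2D
Setting this equal to +114 kJ gives 2D = 794, so D = 397 kJ/mol.

D(C–H) ≈ 397 kJ/mol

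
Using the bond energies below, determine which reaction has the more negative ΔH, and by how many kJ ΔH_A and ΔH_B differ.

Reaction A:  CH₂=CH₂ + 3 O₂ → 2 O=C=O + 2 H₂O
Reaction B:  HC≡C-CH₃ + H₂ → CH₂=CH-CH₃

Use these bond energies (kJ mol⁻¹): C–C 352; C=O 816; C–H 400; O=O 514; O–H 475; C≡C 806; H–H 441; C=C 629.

Reaction A:
  Bonds broken (reactants):
    C–H: 4 × 400 = 1600
    C=C: 1 × 629 = 629
    O=O: 3 × 514 = 1542
    Σ(broken) = 3771 kJ
  Bonds formed (products):
    C=O: 4 × 816 = 3264
    O–H: 4 × 475 = 1900
    Σ(formed) = 5164 kJ
  ΔH_A = 3771 − 5164 = −1393 kJ
Reaction B:
  Bonds broken (reactants):
    C≡C: 1 × 806 = 806
    C–C: 1 × 352 = 352
    C–H: 4 × 400 = 1600
    H–H: 1 × 441 = 441
    Σ(broken) = 3199 kJ
  Bonds formed (products):
    C–C: 1 × 352 = 352
    C–H: 6 × 400 = 2400
    C=C: 1 × 629 = 629
    Σ(formed) = 3381 kJ
  ΔH_B = 3199 − 3381 = −182 kJ
ΔH_A − ΔH_B = −1211 kJ, so reaction A has the more negative ΔH; |ΔH_A − ΔH_B| = 1211 kJ.

Reaction A, by 1211 kJ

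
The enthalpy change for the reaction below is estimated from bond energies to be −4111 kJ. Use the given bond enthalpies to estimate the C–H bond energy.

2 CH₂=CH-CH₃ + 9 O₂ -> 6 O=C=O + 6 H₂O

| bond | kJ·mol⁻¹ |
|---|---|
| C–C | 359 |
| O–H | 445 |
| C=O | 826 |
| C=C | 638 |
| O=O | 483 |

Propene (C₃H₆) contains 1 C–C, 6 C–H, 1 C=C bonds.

Let D be the C–H bond energy.
Σ(broken) = 2×359 + 12×D + 2×638 + 9×483 = 6341 + 12D
Σ(formed) = 12×826 + 12×445 = 15252
ΔH = Σ(broken) − Σ(formed) = (6341 + 12D) − (15252) = −8911 + 12D
Setting this equal to −4111 kJ gives 12D = 4800, so D = 400 kJ/mol.

D(C–H) ≈ 400 kJ/mol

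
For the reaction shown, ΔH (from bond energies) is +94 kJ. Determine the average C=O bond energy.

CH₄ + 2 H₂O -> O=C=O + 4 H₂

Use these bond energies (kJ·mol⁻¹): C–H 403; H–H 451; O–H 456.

Let D be the C=O bond energy.
Σ(broken) = 4×403 + 4×456 = 3436
Σ(formed) = 2×D + 4×451 = 1804 + 2D
ΔH = Σ(broken) − Σ(formed) = (3436) − (1804 + 2D) = +1632 − 2D
Setting this equal to +94 kJ gives 2D = 1538, so D = 769 kJ/mol.

D(C=O) ≈ 769 kJ/mol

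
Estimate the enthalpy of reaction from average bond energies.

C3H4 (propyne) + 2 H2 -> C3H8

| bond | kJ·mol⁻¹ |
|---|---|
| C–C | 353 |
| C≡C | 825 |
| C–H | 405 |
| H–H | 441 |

ΔH ≈ −266 kJ

Bonds broken (reactants):
  C≡C: 1 × 825 = 825
  C–C: 1 × 353 = 353
  C–H: 4 × 405 = 1620
  H–H: 2 × 441 = 882
  Σ(broken) = 3680 kJ
Bonds formed (products):
  C–C: 2 × 353 = 706
  C–H: 8 × 405 = 3240
  Σ(formed) = 3946 kJ
ΔH = Σ(broken) − Σ(formed) = 3680 − 3946 = −266 kJ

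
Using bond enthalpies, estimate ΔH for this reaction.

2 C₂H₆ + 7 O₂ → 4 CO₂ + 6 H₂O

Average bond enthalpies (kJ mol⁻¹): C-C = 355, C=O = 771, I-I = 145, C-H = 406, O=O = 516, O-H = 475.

ΔH ≈ −2674 kJ

Bonds broken (reactants):
  C-C: 2 × 355 = 710
  C-H: 12 × 406 = 4872
  O=O: 7 × 516 = 3612
  Σ(broken) = 9194 kJ
Bonds formed (products):
  C=O: 8 × 771 = 6168
  O-H: 12 × 475 = 5700
  Σ(formed) = 11868 kJ
ΔH = Σ(broken) − Σ(formed) = 9194 − 11868 = −2674 kJ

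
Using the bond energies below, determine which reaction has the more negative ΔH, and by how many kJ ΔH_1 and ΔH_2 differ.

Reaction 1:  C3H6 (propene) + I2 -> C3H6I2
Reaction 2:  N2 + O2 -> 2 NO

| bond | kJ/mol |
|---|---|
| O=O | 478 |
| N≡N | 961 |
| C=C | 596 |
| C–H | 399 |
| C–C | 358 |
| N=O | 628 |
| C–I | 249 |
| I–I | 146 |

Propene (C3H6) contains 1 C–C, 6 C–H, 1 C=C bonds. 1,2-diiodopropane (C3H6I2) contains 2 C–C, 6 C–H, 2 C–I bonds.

Reaction 1:
  Bonds broken (reactants):
    C–C: 1 × 358 = 358
    C–H: 6 × 399 = 2394
    C=C: 1 × 596 = 596
    I–I: 1 × 146 = 146
    Σ(broken) = 3494 kJ
  Bonds formed (products):
    C–C: 2 × 358 = 716
    C–H: 6 × 399 = 2394
    C–I: 2 × 249 = 498
    Σ(formed) = 3608 kJ
  ΔH_1 = 3494 − 3608 = −114 kJ
Reaction 2:
  Bonds broken (reactants):
    N≡N: 1 × 961 = 961
    O=O: 1 × 478 = 478
    Σ(broken) = 1439 kJ
  Bonds formed (products):
    N=O: 2 × 628 = 1256
    Σ(formed) = 1256 kJ
  ΔH_2 = 1439 − 1256 = +183 kJ
ΔH_1 − ΔH_2 = −297 kJ, so reaction 1 has the more negative ΔH; |ΔH_1 − ΔH_2| = 297 kJ.

Reaction 1, by 297 kJ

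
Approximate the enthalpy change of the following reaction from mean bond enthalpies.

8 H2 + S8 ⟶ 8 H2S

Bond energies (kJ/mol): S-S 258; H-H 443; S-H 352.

ΔH ≈ −24 kJ

Bonds broken (reactants):
  H-H: 8 × 443 = 3544
  S-S: 8 × 258 = 2064
  Σ(broken) = 5608 kJ
Bonds formed (products):
  S-H: 16 × 352 = 5632
  Σ(formed) = 5632 kJ
ΔH = Σ(broken) − Σ(formed) = 5608 − 5632 = −24 kJ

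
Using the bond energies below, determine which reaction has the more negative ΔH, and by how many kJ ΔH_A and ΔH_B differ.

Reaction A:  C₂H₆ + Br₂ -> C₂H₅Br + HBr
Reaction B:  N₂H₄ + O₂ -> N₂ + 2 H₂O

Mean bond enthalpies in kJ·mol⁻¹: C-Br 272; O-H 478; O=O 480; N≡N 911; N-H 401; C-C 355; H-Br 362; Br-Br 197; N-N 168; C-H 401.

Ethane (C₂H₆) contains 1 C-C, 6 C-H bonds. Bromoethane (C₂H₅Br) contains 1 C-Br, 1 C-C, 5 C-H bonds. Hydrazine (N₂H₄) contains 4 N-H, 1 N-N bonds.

Reaction A:
  Bonds broken (reactants):
    Br-Br: 1 × 197 = 197
    C-C: 1 × 355 = 355
    C-H: 6 × 401 = 2406
    Σ(broken) = 2958 kJ
  Bonds formed (products):
    C-Br: 1 × 272 = 272
    C-C: 1 × 355 = 355
    C-H: 5 × 401 = 2005
    H-Br: 1 × 362 = 362
    Σ(formed) = 2994 kJ
  ΔH_A = 2958 − 2994 = −36 kJ
Reaction B:
  Bonds broken (reactants):
    N-H: 4 × 401 = 1604
    N-N: 1 × 168 = 168
    O=O: 1 × 480 = 480
    Σ(broken) = 2252 kJ
  Bonds formed (products):
    N≡N: 1 × 911 = 911
    O-H: 4 × 478 = 1912
    Σ(formed) = 2823 kJ
  ΔH_B = 2252 − 2823 = −571 kJ
ΔH_A − ΔH_B = +535 kJ, so reaction B has the more negative ΔH; |ΔH_A − ΔH_B| = 535 kJ.

Reaction B, by 535 kJ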